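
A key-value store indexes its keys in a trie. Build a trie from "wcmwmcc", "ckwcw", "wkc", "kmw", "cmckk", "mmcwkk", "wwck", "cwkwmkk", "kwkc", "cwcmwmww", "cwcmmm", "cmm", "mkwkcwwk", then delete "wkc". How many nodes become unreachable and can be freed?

2

Walk "wkc" from the leaf back toward the root, removing each node that no remaining word uses.
The suffix "kc" (2 nodes) is used only by "wkc"; the node for "w" still has the child "c", so pruning stops there.
Nodes removed: 2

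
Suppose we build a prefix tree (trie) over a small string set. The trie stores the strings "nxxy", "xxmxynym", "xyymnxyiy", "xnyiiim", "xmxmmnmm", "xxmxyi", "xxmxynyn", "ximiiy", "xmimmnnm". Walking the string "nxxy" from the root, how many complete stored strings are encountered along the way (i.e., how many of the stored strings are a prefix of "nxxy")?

1

Walk "nxxy" from the root; an end-of-word marker is hit whenever a stored word is a prefix of "nxxy".
Prefixes of the query that are stored words: "nxxy"
Count: 1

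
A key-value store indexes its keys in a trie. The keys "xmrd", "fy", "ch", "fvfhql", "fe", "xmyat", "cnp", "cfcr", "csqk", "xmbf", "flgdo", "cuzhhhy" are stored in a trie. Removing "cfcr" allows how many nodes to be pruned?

3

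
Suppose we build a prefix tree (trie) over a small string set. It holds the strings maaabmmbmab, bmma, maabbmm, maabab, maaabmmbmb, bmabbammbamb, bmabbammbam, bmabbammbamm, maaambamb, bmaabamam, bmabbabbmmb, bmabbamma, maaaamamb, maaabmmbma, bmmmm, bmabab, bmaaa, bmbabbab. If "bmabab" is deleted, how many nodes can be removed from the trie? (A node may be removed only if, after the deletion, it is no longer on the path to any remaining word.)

2

A node on "bmabab"'s path can go only if nothing else ends at it or branches off below it.
The suffix "ab" (2 nodes) is used only by "bmabab"; the node for "bmab" still has the child "b", so pruning stops there.
Nodes removed: 2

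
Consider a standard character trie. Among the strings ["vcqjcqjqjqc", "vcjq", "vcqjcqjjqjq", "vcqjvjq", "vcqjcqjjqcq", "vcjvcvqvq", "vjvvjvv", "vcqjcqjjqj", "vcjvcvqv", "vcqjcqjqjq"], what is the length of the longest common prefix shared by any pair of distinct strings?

The deepest shared node is where two words last agree before diverging.
e.g. "vcqjcqjjqj" and "vcqjcqjjqjq" share the prefix "vcqjcqjjqj" of length 10; no pair shares a longer one.
Longest shared-prefix length: 10

10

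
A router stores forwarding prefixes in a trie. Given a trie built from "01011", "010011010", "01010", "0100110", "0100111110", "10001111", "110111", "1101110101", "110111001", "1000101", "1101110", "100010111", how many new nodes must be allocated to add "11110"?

3

"11" is already a path in the trie; the remaining "110" must be added.
So 5 − 2 = 3 new nodes.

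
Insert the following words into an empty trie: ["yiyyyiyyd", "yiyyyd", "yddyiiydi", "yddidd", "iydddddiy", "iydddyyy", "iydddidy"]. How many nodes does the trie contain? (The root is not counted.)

36

Trie structure (* marks end of a word):
(root)
├─ i
│  └─ y
│     └─ d
│        └─ d
│           └─ d
│              ├─ d
│              │  └─ d
│              │     └─ i
│              │        └─ y *
│              ├─ i
│              │  └─ d
│              │     └─ y *
│              └─ y
│                 └─ y
│                    └─ y *
└─ y
   ├─ d
   │  └─ d
   │     ├─ i
   │     │  └─ d
   │     │     └─ d *
   │     └─ y
   │        └─ i
   │           └─ i
   │              └─ y
   │                 └─ d
   │                    └─ i *
   └─ i
      └─ y
         └─ y
            └─ y
               ├─ d *
               └─ i
                  └─ y
                     └─ y
                        └─ d *
Counting every labelled node above: 36.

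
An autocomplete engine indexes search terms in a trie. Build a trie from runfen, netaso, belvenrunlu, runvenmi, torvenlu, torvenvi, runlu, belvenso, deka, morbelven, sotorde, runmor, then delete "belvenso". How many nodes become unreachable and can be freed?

Walk "belvenso" from the leaf back toward the root, removing each node that no remaining word uses.
The suffix "so" (2 nodes) is used only by "belvenso"; the node for "belven" still has the child "r", so pruning stops there.
Nodes removed: 2

2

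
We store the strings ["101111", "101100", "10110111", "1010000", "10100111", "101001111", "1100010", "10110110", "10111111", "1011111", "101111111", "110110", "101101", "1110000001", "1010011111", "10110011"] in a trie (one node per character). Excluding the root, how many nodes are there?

43

Trace insertions, counting only characters that open a new branch:
  "101111" → 6 new (1, 0, 1, 1, 1, 1)
  "101100" → prefix "1011" already present; 2 new (0, 0)
  "10110111" → prefix "10110" already present; 3 new (1, 1, 1)
  "1010000" → prefix "101" already present; 4 new (0, 0, 0, 0)
  "10100111" → prefix "10100" already present; 3 new (1, 1, 1)
  "101001111" → prefix "10100111" already present; 1 new (1)
  "1100010" → prefix "1" already present; 6 new (1, 0, 0, 0, 1, 0)
  "10110110" → prefix "1011011" already present; 1 new (0)
  "10111111" → prefix "101111" already present; 2 new (1, 1)
  "1011111" → prefix "1011111" already present; 0 new (none)
  "101111111" → prefix "10111111" already present; 1 new (1)
  "110110" → prefix "110" already present; 3 new (1, 1, 0)
  "101101" → prefix "101101" already present; 0 new (none)
  "1110000001" → prefix "11" already present; 8 new (1, 0, 0, 0, 0, 0, 0, 1)
  "1010011111" → prefix "101001111" already present; 1 new (1)
  "10110011" → prefix "101100" already present; 2 new (1, 1)
Total nodes = 6 + 2 + 3 + 4 + 3 + 1 + 6 + 1 + 2 + 0 + 1 + 3 + 0 + 8 + 1 + 2 = 43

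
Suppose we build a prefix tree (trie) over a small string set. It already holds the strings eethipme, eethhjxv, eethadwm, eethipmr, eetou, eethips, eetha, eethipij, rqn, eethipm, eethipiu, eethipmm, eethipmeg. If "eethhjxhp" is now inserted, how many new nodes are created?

2

Walking "eethhjxhp" from the root, the first 7 characters ("eethhjx") follow existing edges; "h" is the first miss.
Each of the 2 remaining characters creates one node.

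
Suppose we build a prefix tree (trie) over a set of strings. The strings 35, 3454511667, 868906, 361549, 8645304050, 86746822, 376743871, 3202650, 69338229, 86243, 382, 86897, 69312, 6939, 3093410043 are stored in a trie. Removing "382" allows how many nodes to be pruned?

2

A node on "382"'s path can go only if nothing else ends at it or branches off below it.
The suffix "82" (2 nodes) is used only by "382"; the node for "3" still has the child "5", so pruning stops there.
Nodes removed: 2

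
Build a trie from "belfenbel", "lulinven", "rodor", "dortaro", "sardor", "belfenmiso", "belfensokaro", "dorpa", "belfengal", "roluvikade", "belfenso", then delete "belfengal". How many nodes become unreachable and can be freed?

A node on "belfengal"'s path can go only if nothing else ends at it or branches off below it.
The suffix "gal" (3 nodes) is used only by "belfengal"; the node for "belfen" still has the child "b", so pruning stops there.
Nodes removed: 3

3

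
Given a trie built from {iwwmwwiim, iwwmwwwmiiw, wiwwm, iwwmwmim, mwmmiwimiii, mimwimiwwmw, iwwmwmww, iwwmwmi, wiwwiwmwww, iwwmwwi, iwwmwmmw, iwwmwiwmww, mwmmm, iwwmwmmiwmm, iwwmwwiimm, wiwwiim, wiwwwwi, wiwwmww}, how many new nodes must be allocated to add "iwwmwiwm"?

"iwwmwiwm" is already a full path in the trie; only an end-marker is added.
No new nodes are needed: 0.

0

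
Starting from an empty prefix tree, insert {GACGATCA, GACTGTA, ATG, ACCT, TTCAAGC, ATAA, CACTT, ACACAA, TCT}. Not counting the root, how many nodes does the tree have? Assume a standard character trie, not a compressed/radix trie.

38

For each word, the new-node count is its length minus the longest prefix already in the trie:
  "GACGATCA" → 8 new (G, A, C, G, A, T, C, A)
  "GACTGTA" → prefix "GAC" already present; 4 new (T, G, T, A)
  "ATG" → 3 new (A, T, G)
  "ACCT" → prefix "A" already present; 3 new (C, C, T)
  "TTCAAGC" → 7 new (T, T, C, A, A, G, C)
  "ATAA" → prefix "AT" already present; 2 new (A, A)
  "CACTT" → 5 new (C, A, C, T, T)
  "ACACAA" → prefix "AC" already present; 4 new (A, C, A, A)
  "TCT" → prefix "T" already present; 2 new (C, T)
Total nodes = 8 + 4 + 3 + 3 + 7 + 2 + 5 + 4 + 2 = 38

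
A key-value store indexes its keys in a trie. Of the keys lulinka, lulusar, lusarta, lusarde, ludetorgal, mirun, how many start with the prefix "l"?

5

Filter for entries beginning with "l":
Matches: "ludetorgal", "lulinka", "lulusar", "lusarde", "lusarta"
Count: 5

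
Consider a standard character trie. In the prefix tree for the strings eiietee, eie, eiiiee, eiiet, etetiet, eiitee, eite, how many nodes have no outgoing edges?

6

Leaves are exactly the stored words that no other stored word extends.
Those words: "eie", "eiietee", "eiiiee", "eiitee", "eite", "etetiet"
Leaf count: 6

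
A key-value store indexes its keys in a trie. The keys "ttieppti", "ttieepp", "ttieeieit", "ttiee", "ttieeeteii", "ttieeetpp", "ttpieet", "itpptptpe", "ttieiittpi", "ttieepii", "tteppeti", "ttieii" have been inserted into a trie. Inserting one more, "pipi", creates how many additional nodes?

4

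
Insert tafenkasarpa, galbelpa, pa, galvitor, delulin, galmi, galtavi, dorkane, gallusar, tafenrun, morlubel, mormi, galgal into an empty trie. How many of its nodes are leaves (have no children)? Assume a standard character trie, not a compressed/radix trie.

13

Leaves are exactly the stored words that no other stored word extends.
Those words: "delulin", "dorkane", "galbelpa", "galgal", "gallusar", "galmi", "galtavi", "galvitor", "morlubel", "mormi", "pa", "tafenkasarpa", "tafenrun"
Leaf count: 13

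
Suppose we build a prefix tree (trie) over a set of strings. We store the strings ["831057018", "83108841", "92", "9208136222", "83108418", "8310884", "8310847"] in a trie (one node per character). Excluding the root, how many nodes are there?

27

Trie structure (* marks end of a word):
(root)
├─ 8
│  └─ 3
│     └─ 1
│        └─ 0
│           ├─ 5
│           │  └─ 7
│           │     └─ 0
│           │        └─ 1
│           │           └─ 8 *
│           └─ 8
│              ├─ 4
│              │  ├─ 1
│              │  │  └─ 8 *
│              │  └─ 7 *
│              └─ 8
│                 └─ 4 *
│                    └─ 1 *
└─ 9
   └─ 2 *
      └─ 0
         └─ 8
            └─ 1
               └─ 3
                  └─ 6
                     └─ 2
                        └─ 2
                           └─ 2 *
Counting every labelled node above: 27.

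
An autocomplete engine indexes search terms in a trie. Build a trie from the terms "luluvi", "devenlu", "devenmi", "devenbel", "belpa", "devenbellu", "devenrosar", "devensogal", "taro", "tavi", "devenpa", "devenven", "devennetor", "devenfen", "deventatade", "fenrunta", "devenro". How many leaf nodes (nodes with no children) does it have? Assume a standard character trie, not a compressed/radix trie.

A leaf is a node with no children — equivalently, the end of a word that is not a proper prefix of any other stored word.
Those words: "belpa", "devenbellu", "devenfen", "devenlu", "devenmi", "devennetor", "devenpa", "devenrosar", "devensogal", "deventatade", "devenven", "fenrunta", "luluvi", "taro", "tavi"
Leaf count: 15

15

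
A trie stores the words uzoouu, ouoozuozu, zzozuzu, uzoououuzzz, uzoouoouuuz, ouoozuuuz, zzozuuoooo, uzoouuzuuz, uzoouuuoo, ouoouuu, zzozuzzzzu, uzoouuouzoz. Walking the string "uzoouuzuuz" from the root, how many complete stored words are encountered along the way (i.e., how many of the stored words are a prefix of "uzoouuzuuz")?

2

Traverse "uzoouuzuuz" character by character; count nodes along the way that are marked as word ends.
Prefixes of the query that are stored words: "uzoouu", "uzoouuzuuz"
Count: 2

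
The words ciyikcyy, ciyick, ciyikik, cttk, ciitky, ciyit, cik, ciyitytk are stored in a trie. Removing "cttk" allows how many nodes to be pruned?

Walk "cttk" from the leaf back toward the root, removing each node that no remaining word uses.
The suffix "ttk" (3 nodes) is used only by "cttk"; the node for "c" still has the child "i", so pruning stops there.
Nodes removed: 3

3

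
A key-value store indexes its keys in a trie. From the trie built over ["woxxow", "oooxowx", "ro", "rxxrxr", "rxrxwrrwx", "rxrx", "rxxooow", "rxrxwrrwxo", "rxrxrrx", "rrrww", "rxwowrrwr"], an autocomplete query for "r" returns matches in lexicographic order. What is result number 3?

Filter for "r…" and sort: "ro", "rrrww", "rxrx", "rxrxrrx", "rxrxwrrwx", "rxrxwrrwxo", "rxwowrrwr", "rxxooow", "rxxrxr"
Position 3: rxrx

rxrx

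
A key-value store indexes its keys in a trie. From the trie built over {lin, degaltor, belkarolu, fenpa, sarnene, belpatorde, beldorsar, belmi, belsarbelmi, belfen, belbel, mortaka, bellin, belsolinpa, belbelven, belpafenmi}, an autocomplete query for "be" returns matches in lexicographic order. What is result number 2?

belbelven

Words with prefix "be", in lexicographic order: "belbel", "belbelven", "beldorsar", "belfen", "belkarolu", "bellin", "belmi", "belpafenmi", "belpatorde", "belsarbelmi", "belsolinpa"
The 2nd is belbelven.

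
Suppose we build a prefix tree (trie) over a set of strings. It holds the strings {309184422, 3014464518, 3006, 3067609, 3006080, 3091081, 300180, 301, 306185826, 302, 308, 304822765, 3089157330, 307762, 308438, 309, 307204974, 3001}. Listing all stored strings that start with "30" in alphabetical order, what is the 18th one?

Words with prefix "30", in lexicographic order: "3001", "300180", "3006", "3006080", "301", "3014464518", "302", "304822765", "306185826", "3067609", "307204974", "307762", "308", "308438", "3089157330", "309", "3091081", "309184422"
The 18th is 309184422.

309184422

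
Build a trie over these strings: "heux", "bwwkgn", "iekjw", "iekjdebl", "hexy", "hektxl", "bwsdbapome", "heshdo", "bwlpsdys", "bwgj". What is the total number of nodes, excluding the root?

Trace insertions, counting only characters that open a new branch:
  "heux" → 4 new (h, e, u, x)
  "bwwkgn" → 6 new (b, w, w, k, g, n)
  "iekjw" → 5 new (i, e, k, j, w)
  "iekjdebl" → prefix "iekj" already present; 4 new (d, e, b, l)
  "hexy" → prefix "he" already present; 2 new (x, y)
  "hektxl" → prefix "he" already present; 4 new (k, t, x, l)
  "bwsdbapome" → prefix "bw" already present; 8 new (s, d, b, a, p, o, m, e)
  "heshdo" → prefix "he" already present; 4 new (s, h, d, o)
  "bwlpsdys" → prefix "bw" already present; 6 new (l, p, s, d, y, s)
  "bwgj" → prefix "bw" already present; 2 new (g, j)
Total nodes = 4 + 6 + 5 + 4 + 2 + 4 + 8 + 4 + 6 + 2 = 45

45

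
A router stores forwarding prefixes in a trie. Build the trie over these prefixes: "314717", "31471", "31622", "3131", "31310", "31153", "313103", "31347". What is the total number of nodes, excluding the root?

Insert word by word; a character creates a node only if that edge doesn't already exist:
  "314717" → 6 new (3, 1, 4, 7, 1, 7)
  "31471" → prefix "31471" already present; 0 new (none)
  "31622" → prefix "31" already present; 3 new (6, 2, 2)
  "3131" → prefix "31" already present; 2 new (3, 1)
  "31310" → prefix "3131" already present; 1 new (0)
  "31153" → prefix "31" already present; 3 new (1, 5, 3)
  "313103" → prefix "31310" already present; 1 new (3)
  "31347" → prefix "313" already present; 2 new (4, 7)
Total nodes = 6 + 0 + 3 + 2 + 1 + 3 + 1 + 2 = 18

18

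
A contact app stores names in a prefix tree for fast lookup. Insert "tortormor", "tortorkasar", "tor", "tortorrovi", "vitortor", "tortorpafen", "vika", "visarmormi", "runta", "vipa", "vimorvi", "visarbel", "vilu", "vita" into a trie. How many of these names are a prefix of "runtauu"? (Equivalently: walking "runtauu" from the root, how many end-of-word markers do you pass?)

Walk "runtauu" from the root; an end-of-word marker is hit whenever a stored word is a prefix of "runtauu".
Prefixes of the query that are stored words: "runta"
Count: 1

1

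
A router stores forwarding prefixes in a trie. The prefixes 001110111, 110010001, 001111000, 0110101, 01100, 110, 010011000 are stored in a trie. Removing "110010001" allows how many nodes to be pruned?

6

Walk "110010001" from the leaf back toward the root, removing each node that no remaining word uses.
The suffix "010001" (6 nodes) is used only by "110010001"; "110" is itself a stored word, so pruning stops there.
Nodes removed: 6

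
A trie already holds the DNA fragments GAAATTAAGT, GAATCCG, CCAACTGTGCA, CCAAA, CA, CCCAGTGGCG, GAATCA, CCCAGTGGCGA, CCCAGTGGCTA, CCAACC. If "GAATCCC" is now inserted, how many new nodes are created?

Walking "GAATCCC" from the root, the first 6 characters ("GAATCC") follow existing edges; "C" is the first miss.
So 7 − 6 = 1 new nodes.

1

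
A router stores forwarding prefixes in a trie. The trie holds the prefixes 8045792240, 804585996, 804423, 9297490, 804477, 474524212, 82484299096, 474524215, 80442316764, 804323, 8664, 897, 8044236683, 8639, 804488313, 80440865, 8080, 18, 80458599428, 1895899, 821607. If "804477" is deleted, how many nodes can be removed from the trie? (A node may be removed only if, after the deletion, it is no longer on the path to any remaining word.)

Walk "804477" from the leaf back toward the root, removing each node that no remaining word uses.
The suffix "77" (2 nodes) is used only by "804477"; the node for "8044" still has the child "2", so pruning stops there.
Nodes removed: 2

2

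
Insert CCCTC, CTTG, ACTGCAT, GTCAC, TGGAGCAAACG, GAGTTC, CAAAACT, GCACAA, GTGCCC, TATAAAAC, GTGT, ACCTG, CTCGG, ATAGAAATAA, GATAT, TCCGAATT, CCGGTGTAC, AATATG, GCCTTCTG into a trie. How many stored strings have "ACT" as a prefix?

Traverse to the node for "ACT", then collect every word in that subtree.
Matches: "ACTGCAT"
Count: 1

1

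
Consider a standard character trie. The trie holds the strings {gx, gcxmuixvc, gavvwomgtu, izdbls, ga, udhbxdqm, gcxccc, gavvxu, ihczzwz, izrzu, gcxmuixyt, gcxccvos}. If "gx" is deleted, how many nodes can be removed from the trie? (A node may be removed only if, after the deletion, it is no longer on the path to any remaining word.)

1

After clearing the end-marker at "gx", prune upward until reaching a node still needed by another word.
The suffix "x" (1 node) is used only by "gx"; the node for "g" still has the child "c", so pruning stops there.
Nodes removed: 1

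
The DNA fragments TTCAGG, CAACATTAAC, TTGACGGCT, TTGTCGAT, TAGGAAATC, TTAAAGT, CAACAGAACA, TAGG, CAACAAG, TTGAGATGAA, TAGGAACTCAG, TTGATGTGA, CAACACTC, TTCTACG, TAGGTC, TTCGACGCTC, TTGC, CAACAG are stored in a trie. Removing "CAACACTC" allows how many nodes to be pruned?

Walk "CAACACTC" from the leaf back toward the root, removing each node that no remaining word uses.
The suffix "CTC" (3 nodes) is used only by "CAACACTC"; the node for "CAACA" still has the child "T", so pruning stops there.
Nodes removed: 3

3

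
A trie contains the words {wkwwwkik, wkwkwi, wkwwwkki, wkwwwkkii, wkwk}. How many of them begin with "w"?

Traverse to the node for "w", then collect every word in that subtree.
Words under "w": wkwk, wkwkwi, wkwwwkik, wkwwwkki, wkwwwkkii
Count: 5

5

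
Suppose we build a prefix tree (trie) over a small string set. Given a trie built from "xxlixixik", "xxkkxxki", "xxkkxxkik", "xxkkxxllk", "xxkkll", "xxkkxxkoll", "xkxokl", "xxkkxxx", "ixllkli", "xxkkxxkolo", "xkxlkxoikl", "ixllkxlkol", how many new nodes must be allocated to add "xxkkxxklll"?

Walking "xxkkxxklll" from the root, the first 7 characters ("xxkkxxk") follow existing edges; "l" is the first miss.
So 10 − 7 = 3 new nodes.

3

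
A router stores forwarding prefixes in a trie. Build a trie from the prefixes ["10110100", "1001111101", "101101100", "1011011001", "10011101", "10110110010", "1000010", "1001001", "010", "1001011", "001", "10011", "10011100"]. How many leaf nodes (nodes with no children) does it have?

10

Leaves are exactly the stored words that no other stored word extends.
Those words: "001", "010", "1000010", "1001001", "1001011", "10011100", "10011101", "1001111101", "10110100", "10110110010"
Leaf count: 10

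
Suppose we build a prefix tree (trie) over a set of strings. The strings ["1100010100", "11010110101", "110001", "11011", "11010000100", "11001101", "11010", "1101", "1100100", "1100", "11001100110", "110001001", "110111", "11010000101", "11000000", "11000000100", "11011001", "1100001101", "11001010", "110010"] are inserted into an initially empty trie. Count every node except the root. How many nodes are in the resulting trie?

Count nodes per top-level branch (shared prefixes stored once):
  '1'-branch (1100, 11000000, 11000000100, 1100001101, 110001, 110001001, 1100010100, 110010, 1100100, 11001010, 11001100110, 11001101, 1101, 11010, 11010000100, 11010000101, 11010110101, 11011, 11011001, 110111): 54 nodes
Sum: 54

54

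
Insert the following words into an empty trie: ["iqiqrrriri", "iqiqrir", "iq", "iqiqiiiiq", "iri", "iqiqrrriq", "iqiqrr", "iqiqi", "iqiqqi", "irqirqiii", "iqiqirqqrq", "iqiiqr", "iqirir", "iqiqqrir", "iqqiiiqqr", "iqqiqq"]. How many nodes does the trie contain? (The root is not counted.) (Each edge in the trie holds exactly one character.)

Insert word by word; a character creates a node only if that edge doesn't already exist:
  "iqiqrrriri" → 10 new (i, q, i, q, r, r, r, i, r, i)
  "iqiqrir" → prefix "iqiqr" already present; 2 new (i, r)
  "iq" → prefix "iq" already present; 0 new (none)
  "iqiqiiiiq" → prefix "iqiq" already present; 5 new (i, i, i, i, q)
  "iri" → prefix "i" already present; 2 new (r, i)
  "iqiqrrriq" → prefix "iqiqrrri" already present; 1 new (q)
  "iqiqrr" → prefix "iqiqrr" already present; 0 new (none)
  "iqiqi" → prefix "iqiqi" already present; 0 new (none)
  "iqiqqi" → prefix "iqiq" already present; 2 new (q, i)
  "irqirqiii" → prefix "ir" already present; 7 new (q, i, r, q, i, i, i)
  "iqiqirqqrq" → prefix "iqiqi" already present; 5 new (r, q, q, r, q)
  "iqiiqr" → prefix "iqi" already present; 3 new (i, q, r)
  "iqirir" → prefix "iqi" already present; 3 new (r, i, r)
  "iqiqqrir" → prefix "iqiqq" already present; 3 new (r, i, r)
  "iqqiiiqqr" → prefix "iq" already present; 7 new (q, i, i, i, q, q, r)
  "iqqiqq" → prefix "iqqi" already present; 2 new (q, q)
Total nodes = 10 + 2 + 0 + 5 + 2 + 1 + 0 + 0 + 2 + 7 + 5 + 3 + 3 + 3 + 7 + 2 = 52

52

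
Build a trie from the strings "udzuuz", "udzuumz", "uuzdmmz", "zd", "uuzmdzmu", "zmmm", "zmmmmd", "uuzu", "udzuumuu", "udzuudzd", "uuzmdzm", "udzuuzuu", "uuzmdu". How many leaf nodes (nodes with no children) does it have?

A leaf is a node with no children — equivalently, the end of a word that is not a proper prefix of any other stored word.
Those words: "udzuudzd", "udzuumuu", "udzuumz", "udzuuzuu", "uuzdmmz", "uuzmdu", "uuzmdzmu", "uuzu", "zd", "zmmmmd"
Leaf count: 10

10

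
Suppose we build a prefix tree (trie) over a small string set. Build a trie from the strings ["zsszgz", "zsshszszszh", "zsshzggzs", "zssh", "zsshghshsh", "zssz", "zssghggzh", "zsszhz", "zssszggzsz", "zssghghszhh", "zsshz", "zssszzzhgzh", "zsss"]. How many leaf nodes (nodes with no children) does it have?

9

A leaf is a node with no children — equivalently, the end of a word that is not a proper prefix of any other stored word.
Those words: "zssghggzh", "zssghghszhh", "zsshghshsh", "zsshszszszh", "zsshzggzs", "zssszggzsz", "zssszzzhgzh", "zsszgz", "zsszhz"
Leaf count: 9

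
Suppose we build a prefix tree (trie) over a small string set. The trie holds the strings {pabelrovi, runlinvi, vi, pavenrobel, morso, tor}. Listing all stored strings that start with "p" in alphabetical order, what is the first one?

pabelrovi

Words with prefix "p", in lexicographic order: "pabelrovi", "pavenrobel"
Position 1: pabelrovi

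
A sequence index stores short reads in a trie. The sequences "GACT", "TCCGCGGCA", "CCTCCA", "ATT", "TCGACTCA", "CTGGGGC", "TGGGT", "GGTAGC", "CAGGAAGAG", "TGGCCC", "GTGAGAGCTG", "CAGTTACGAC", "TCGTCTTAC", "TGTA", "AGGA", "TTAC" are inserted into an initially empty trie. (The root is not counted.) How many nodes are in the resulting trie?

For each word, the new-node count is its length minus the longest prefix already in the trie:
  "GACT" → 4 new (G, A, C, T)
  "TCCGCGGCA" → 9 new (T, C, C, G, C, G, G, C, A)
  "CCTCCA" → 6 new (C, C, T, C, C, A)
  "ATT" → 3 new (A, T, T)
  "TCGACTCA" → prefix "TC" already present; 6 new (G, A, C, T, C, A)
  "CTGGGGC" → prefix "C" already present; 6 new (T, G, G, G, G, C)
  "TGGGT" → prefix "T" already present; 4 new (G, G, G, T)
  "GGTAGC" → prefix "G" already present; 5 new (G, T, A, G, C)
  "CAGGAAGAG" → prefix "C" already present; 8 new (A, G, G, A, A, G, A, G)
  "TGGCCC" → prefix "TGG" already present; 3 new (C, C, C)
  "GTGAGAGCTG" → prefix "G" already present; 9 new (T, G, A, G, A, G, C, T, G)
  "CAGTTACGAC" → prefix "CAG" already present; 7 new (T, T, A, C, G, A, C)
  "TCGTCTTAC" → prefix "TCG" already present; 6 new (T, C, T, T, A, C)
  "TGTA" → prefix "TG" already present; 2 new (T, A)
  "AGGA" → prefix "A" already present; 3 new (G, G, A)
  "TTAC" → prefix "T" already present; 3 new (T, A, C)
Total nodes = 4 + 9 + 6 + 3 + 6 + 6 + 4 + 5 + 8 + 3 + 9 + 7 + 6 + 2 + 3 + 3 = 84

84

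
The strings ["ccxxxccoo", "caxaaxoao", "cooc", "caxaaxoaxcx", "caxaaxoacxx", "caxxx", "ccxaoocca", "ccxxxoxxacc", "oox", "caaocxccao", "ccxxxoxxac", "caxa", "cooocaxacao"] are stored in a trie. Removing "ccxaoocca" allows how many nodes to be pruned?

6

After clearing the end-marker at "ccxaoocca", prune upward until reaching a node still needed by another word.
The suffix "aoocca" (6 nodes) is used only by "ccxaoocca"; the node for "ccx" still has the child "x", so pruning stops there.
Nodes removed: 6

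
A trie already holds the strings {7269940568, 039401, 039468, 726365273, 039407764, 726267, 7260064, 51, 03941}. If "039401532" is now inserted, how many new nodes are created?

3

Walking "039401532" from the root, the first 6 characters ("039401") follow existing edges; "5" is the first miss.
So 9 − 6 = 3 new nodes.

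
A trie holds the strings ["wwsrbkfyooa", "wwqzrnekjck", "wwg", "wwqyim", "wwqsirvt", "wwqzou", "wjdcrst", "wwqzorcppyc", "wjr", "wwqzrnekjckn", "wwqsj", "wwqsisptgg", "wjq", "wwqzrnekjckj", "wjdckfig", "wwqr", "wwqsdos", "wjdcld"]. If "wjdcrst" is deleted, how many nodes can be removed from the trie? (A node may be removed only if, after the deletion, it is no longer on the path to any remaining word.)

3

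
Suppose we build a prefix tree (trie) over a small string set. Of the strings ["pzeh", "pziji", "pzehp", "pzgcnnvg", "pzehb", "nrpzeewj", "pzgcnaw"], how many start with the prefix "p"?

Filter for entries beginning with "p":
Words under "p": pzeh, pzehb, pzehp, pzgcnaw, pzgcnnvg, pziji
Count: 6

6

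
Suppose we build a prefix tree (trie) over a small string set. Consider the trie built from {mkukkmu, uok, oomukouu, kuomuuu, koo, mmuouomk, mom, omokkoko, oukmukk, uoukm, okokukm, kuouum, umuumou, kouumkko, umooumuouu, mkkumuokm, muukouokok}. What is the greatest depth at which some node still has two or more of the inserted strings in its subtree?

3

The deepest shared node is where two words last agree before diverging.
e.g. "kuomuuu" and "kuouum" share the prefix "kuo" of length 3; no pair shares a longer one.
Longest shared-prefix length: 3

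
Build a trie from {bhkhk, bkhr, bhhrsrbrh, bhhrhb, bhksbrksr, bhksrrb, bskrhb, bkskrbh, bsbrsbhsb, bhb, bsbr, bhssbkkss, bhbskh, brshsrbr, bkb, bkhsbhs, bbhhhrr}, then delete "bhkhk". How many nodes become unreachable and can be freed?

After clearing the end-marker at "bhkhk", prune upward until reaching a node still needed by another word.
The suffix "hk" (2 nodes) is used only by "bhkhk"; the node for "bhk" still has the child "s", so pruning stops there.
Nodes removed: 2

2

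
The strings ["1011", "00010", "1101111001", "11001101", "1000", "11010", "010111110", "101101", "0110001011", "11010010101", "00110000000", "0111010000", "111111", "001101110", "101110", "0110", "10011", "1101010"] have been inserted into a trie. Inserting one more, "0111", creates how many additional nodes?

Every character of "0111" already lies on an existing path (it is a prefix of some stored word).
No new nodes are needed: 0.

0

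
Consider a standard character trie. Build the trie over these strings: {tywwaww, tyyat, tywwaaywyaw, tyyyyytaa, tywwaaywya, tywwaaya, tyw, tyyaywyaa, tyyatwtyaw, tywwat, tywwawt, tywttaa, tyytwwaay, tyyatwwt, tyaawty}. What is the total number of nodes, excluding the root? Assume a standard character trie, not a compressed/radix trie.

52

Trace insertions, counting only characters that open a new branch:
  "tywwaww" → 7 new (t, y, w, w, a, w, w)
  "tyyat" → prefix "ty" already present; 3 new (y, a, t)
  "tywwaaywyaw" → prefix "tywwa" already present; 6 new (a, y, w, y, a, w)
  "tyyyyytaa" → prefix "tyy" already present; 6 new (y, y, y, t, a, a)
  "tywwaaywya" → prefix "tywwaaywya" already present; 0 new (none)
  "tywwaaya" → prefix "tywwaay" already present; 1 new (a)
  "tyw" → prefix "tyw" already present; 0 new (none)
  "tyyaywyaa" → prefix "tyya" already present; 5 new (y, w, y, a, a)
  "tyyatwtyaw" → prefix "tyyat" already present; 5 new (w, t, y, a, w)
  "tywwat" → prefix "tywwa" already present; 1 new (t)
  "tywwawt" → prefix "tywwaw" already present; 1 new (t)
  "tywttaa" → prefix "tyw" already present; 4 new (t, t, a, a)
  "tyytwwaay" → prefix "tyy" already present; 6 new (t, w, w, a, a, y)
  "tyyatwwt" → prefix "tyyatw" already present; 2 new (w, t)
  "tyaawty" → prefix "ty" already present; 5 new (a, a, w, t, y)
Total nodes = 7 + 3 + 6 + 6 + 0 + 1 + 0 + 5 + 5 + 1 + 1 + 4 + 6 + 2 + 5 = 52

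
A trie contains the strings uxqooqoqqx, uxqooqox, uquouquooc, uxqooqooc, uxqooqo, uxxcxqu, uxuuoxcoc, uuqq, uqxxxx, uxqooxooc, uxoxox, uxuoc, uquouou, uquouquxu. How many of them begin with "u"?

14

Traverse to the node for "u", then collect every word in that subtree.
Words under "u": uquouou, uquouquooc, uquouquxu, uqxxxx, uuqq, uxoxox, uxqooqo, uxqooqooc, uxqooqoqqx, uxqooqox, uxqooxooc, uxuoc, uxuuoxcoc, uxxcxqu
Count: 14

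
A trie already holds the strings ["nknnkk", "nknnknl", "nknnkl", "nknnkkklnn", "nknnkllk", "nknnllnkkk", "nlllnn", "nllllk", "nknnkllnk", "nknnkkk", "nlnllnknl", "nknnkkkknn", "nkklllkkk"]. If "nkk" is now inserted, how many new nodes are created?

0

"nkk" is already a full path in the trie; only an end-marker is added.
No new nodes are needed: 0.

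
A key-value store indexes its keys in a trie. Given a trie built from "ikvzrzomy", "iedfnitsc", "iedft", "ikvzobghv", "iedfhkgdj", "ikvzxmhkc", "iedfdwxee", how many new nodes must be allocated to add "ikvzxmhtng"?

"ikvzxmh" is already a path in the trie; the remaining "tng" must be added.
New nodes needed: |"ikvzxmhtng"| − 7 = 10 − 7 = 3.

3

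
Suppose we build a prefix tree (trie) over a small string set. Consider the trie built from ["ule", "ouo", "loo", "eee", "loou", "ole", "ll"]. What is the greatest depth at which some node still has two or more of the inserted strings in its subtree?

Look for the deepest trie node that still has at least two words in its subtree.
e.g. "loo" and "loou" share the prefix "loo" of length 3; no pair shares a longer one.
Longest shared-prefix length: 3

3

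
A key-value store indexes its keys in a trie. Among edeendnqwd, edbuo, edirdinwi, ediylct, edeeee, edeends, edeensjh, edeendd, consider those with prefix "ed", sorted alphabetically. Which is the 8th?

DFS of the "ed" subtree visits, in order: "edbuo", "edeeee", "edeendd", "edeendnqwd", "edeends", "edeensjh", "edirdinwi", "ediylct"
Position 8: ediylct

ediylct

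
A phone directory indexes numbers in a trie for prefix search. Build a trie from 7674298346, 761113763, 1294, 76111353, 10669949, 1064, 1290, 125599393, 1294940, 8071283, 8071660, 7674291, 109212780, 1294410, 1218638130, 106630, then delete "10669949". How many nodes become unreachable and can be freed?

4

After clearing the end-marker at "10669949", prune upward until reaching a node still needed by another word.
The suffix "9949" (4 nodes) is used only by "10669949"; the node for "1066" still has the child "3", so pruning stops there.
Nodes removed: 4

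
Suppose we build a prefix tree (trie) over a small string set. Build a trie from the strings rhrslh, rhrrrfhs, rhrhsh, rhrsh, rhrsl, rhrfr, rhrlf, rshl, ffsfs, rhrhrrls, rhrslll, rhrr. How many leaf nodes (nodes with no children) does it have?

A leaf is a node with no children — equivalently, the end of a word that is not a proper prefix of any other stored word.
Those words: "ffsfs", "rhrfr", "rhrhrrls", "rhrhsh", "rhrlf", "rhrrrfhs", "rhrsh", "rhrslh", "rhrslll", "rshl"
Leaf count: 10

10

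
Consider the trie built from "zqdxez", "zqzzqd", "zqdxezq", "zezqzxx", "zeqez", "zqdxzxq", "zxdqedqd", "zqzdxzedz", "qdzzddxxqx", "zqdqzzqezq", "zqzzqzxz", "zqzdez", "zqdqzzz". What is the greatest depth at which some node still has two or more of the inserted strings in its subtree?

6

The deepest shared node is where two words last agree before diverging.
e.g. "zqdqzzqezq" and "zqdqzzz" share the prefix "zqdqzz" of length 6; no pair shares a longer one.
Longest shared-prefix length: 6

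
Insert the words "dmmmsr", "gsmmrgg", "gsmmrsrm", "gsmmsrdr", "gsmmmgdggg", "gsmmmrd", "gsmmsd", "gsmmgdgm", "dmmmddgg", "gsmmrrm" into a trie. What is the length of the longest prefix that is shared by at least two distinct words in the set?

Look for the deepest trie node that still has at least two words in its subtree.
e.g. "gsmmmgdggg" and "gsmmmrd" share the prefix "gsmmm" of length 5; no pair shares a longer one.
Longest shared-prefix length: 5

5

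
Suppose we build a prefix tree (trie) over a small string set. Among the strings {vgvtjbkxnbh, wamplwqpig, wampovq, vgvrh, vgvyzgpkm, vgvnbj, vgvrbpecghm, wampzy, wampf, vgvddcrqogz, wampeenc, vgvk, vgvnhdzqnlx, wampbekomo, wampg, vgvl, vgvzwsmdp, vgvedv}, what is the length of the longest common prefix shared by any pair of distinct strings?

4

Equivalently: take the maximum, over all pairs, of their longest common prefix length.
"vgvnbj" and "vgvnhdzqnlx" agree on "vgvn" (4 characters) before diverging; nothing deeper is shared.
Longest shared-prefix length: 4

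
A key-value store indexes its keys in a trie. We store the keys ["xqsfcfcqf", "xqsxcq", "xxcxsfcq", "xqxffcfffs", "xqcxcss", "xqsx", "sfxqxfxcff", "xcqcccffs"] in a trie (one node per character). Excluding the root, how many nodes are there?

For each word, the new-node count is its length minus the longest prefix already in the trie:
  "xqsfcfcqf" → 9 new (x, q, s, f, c, f, c, q, f)
  "xqsxcq" → prefix "xqs" already present; 3 new (x, c, q)
  "xxcxsfcq" → prefix "x" already present; 7 new (x, c, x, s, f, c, q)
  "xqxffcfffs" → prefix "xq" already present; 8 new (x, f, f, c, f, f, f, s)
  "xqcxcss" → prefix "xq" already present; 5 new (c, x, c, s, s)
  "xqsx" → prefix "xqsx" already present; 0 new (none)
  "sfxqxfxcff" → 10 new (s, f, x, q, x, f, x, c, f, f)
  "xcqcccffs" → prefix "x" already present; 8 new (c, q, c, c, c, f, f, s)
Total nodes = 9 + 3 + 7 + 8 + 5 + 0 + 10 + 8 = 50

50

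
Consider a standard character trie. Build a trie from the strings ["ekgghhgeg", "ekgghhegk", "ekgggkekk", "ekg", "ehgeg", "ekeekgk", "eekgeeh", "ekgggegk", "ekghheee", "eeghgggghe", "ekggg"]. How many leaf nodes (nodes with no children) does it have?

9

A leaf is a node with no children — equivalently, the end of a word that is not a proper prefix of any other stored word.
Those words: "eeghgggghe", "eekgeeh", "ehgeg", "ekeekgk", "ekgggegk", "ekgggkekk", "ekgghhegk", "ekgghhgeg", "ekghheee"
Leaf count: 9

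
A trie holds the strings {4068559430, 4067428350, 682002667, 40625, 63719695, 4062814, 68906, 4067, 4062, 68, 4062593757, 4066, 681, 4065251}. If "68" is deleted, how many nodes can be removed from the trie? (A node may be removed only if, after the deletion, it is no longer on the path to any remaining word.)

Walk "68" from the leaf back toward the root, removing each node that no remaining word uses.
Every node on "68" is still needed (e.g. by "682002667"), so nothing is freed.
Nodes removed: 0

0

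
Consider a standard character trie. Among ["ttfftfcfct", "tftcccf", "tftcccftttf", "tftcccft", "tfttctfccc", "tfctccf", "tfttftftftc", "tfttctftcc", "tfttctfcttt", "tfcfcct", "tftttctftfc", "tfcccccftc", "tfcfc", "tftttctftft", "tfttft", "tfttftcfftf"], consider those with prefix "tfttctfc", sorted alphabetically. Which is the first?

Filter for "tfttctfc…" and sort: "tfttctfccc", "tfttctfcttt"
Position 1: tfttctfccc

tfttctfccc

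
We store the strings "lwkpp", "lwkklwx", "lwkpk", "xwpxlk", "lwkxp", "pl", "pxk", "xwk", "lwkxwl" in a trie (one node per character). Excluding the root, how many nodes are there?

25

Insert word by word; a character creates a node only if that edge doesn't already exist:
  "lwkpp" → 5 new (l, w, k, p, p)
  "lwkklwx" → prefix "lwk" already present; 4 new (k, l, w, x)
  "lwkpk" → prefix "lwkp" already present; 1 new (k)
  "xwpxlk" → 6 new (x, w, p, x, l, k)
  "lwkxp" → prefix "lwk" already present; 2 new (x, p)
  "pl" → 2 new (p, l)
  "pxk" → prefix "p" already present; 2 new (x, k)
  "xwk" → prefix "xw" already present; 1 new (k)
  "lwkxwl" → prefix "lwkx" already present; 2 new (w, l)
Total nodes = 5 + 4 + 1 + 6 + 2 + 2 + 2 + 1 + 2 = 25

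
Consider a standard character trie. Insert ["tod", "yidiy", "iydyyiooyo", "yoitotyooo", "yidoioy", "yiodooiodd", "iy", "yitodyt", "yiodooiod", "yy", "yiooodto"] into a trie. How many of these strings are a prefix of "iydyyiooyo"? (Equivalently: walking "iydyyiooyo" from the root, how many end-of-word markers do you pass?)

Traverse "iydyyiooyo" character by character; count nodes along the way that are marked as word ends.
Prefixes of the query that are stored words: "iy", "iydyyiooyo"
Count: 2

2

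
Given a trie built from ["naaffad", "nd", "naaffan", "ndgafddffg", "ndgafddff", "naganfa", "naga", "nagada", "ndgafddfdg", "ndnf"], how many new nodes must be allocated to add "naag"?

1

Walking "naag" from the root, the first 3 characters ("naa") follow existing edges; "g" is the first miss.
Each of the 1 remaining characters creates one node.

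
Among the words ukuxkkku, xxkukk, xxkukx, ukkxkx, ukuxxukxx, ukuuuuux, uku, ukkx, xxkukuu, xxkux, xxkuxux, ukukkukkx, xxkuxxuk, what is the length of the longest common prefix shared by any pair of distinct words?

Equivalently: take the maximum, over all pairs, of their longest common prefix length.
e.g. "xxkukk" and "xxkukuu" share the prefix "xxkuk" of length 5; no pair shares a longer one.
Longest shared-prefix length: 5

5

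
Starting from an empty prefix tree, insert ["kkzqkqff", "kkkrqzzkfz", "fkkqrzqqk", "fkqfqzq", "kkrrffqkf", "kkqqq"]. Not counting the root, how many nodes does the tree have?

40

Trie structure (* marks end of a word):
(root)
├─ f
│  └─ k
│     ├─ k
│     │  └─ q
│     │     └─ r
│     │        └─ z
│     │           └─ q
│     │              └─ q
│     │                 └─ k *
│     └─ q
│        └─ f
│           └─ q
│              └─ z
│                 └─ q *
└─ k
   └─ k
      ├─ k
      │  └─ r
      │     └─ q
      │        └─ z
      │           └─ z
      │              └─ k
      │                 └─ f
      │                    └─ z *
      ├─ q
      │  └─ q
      │     └─ q *
      ├─ r
      │  └─ r
      │     └─ f
      │        └─ f
      │           └─ q
      │              └─ k
      │                 └─ f *
      └─ z
         └─ q
            └─ k
               └─ q
                  └─ f
                     └─ f *
Counting every labelled node above: 40.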